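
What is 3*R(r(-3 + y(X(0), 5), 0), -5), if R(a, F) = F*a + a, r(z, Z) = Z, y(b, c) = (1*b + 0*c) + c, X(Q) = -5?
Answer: 0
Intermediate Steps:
y(b, c) = b + c (y(b, c) = (b + 0) + c = b + c)
R(a, F) = a + F*a
3*R(r(-3 + y(X(0), 5), 0), -5) = 3*(0*(1 - 5)) = 3*(0*(-4)) = 3*0 = 0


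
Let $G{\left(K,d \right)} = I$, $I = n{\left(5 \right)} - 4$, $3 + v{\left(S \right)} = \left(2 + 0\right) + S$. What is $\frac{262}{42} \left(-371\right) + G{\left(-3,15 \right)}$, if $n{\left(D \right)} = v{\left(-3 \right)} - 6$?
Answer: $- \frac{6985}{3} \approx -2328.3$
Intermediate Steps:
$v{\left(S \right)} = -1 + S$ ($v{\left(S \right)} = -3 + \left(\left(2 + 0\right) + S\right) = -3 + \left(2 + S\right) = -1 + S$)
$n{\left(D \right)} = -10$ ($n{\left(D \right)} = \left(-1 - 3\right) - 6 = -4 - 6 = -10$)
$I = -14$ ($I = -10 - 4 = -14$)
$G{\left(K,d \right)} = -14$
$\frac{262}{42} \left(-371\right) + G{\left(-3,15 \right)} = \frac{262}{42} \left(-371\right) - 14 = 262 \cdot \frac{1}{42} \left(-371\right) - 14 = \frac{131}{21} \left(-371\right) - 14 = - \frac{6943}{3} - 14 = - \frac{6985}{3}$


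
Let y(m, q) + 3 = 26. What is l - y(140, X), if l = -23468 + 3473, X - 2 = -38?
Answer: -20018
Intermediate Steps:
X = -36 (X = 2 - 38 = -36)
y(m, q) = 23 (y(m, q) = -3 + 26 = 23)
l = -19995
l - y(140, X) = -19995 - 1*23 = -19995 - 23 = -20018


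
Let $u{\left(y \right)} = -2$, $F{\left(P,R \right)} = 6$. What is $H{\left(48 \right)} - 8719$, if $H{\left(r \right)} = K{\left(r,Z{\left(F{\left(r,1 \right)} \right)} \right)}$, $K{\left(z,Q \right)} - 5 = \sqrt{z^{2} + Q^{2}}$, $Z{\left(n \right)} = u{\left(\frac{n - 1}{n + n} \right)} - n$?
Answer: $-8714 + 8 \sqrt{37} \approx -8665.3$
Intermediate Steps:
$Z{\left(n \right)} = -2 - n$
$K{\left(z,Q \right)} = 5 + \sqrt{Q^{2} + z^{2}}$ ($K{\left(z,Q \right)} = 5 + \sqrt{z^{2} + Q^{2}} = 5 + \sqrt{Q^{2} + z^{2}}$)
$H{\left(r \right)} = 5 + \sqrt{64 + r^{2}}$ ($H{\left(r \right)} = 5 + \sqrt{\left(-2 - 6\right)^{2} + r^{2}} = 5 + \sqrt{\left(-8\right)^{2} + r^{2}} = 5 + \sqrt{64 + r^{2}}$)
$H{\left(48 \right)} - 8719 = \left(5 + \sqrt{64 + 48^{2}}\right) - 8719 = \left(5 + \sqrt{64 + 2304}\right) - 8719 = \left(5 + \sqrt{2368}\right) - 8719 = \left(5 + 8 \sqrt{37}\right) - 8719 = -8714 + 8 \sqrt{37}$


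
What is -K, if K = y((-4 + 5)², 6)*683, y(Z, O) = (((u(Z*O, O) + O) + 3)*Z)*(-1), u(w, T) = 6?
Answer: 10245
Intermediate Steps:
y(Z, O) = -Z*(9 + O) (y(Z, O) = (((6 + O) + 3)*Z)*(-1) = ((9 + O)*Z)*(-1) = (Z*(9 + O))*(-1) = -Z*(9 + O))
K = -10245 (K = -(-4 + 5)²*(9 + 6)*683 = -1*1²*15*683 = -1*1*15*683 = -15*683 = -10245)
-K = -1*(-10245) = 10245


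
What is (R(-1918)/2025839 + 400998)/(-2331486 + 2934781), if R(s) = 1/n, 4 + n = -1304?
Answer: 212512692523435/319721905934508 ≈ 0.66468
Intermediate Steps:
n = -1308 (n = -4 - 1304 = -1308)
R(s) = -1/1308 (R(s) = 1/(-1308) = -1/1308)
(R(-1918)/2025839 + 400998)/(-2331486 + 2934781) = (-1/1308/2025839 + 400998)/(-2331486 + 2934781) = (-1/1308*1/2025839 + 400998)/603295 = (-1/2649797412 + 400998)*(1/603295) = (1062563462617175/2649797412)*(1/603295) = 212512692523435/319721905934508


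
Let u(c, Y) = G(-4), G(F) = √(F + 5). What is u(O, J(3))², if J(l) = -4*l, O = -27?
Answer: 1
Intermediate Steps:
G(F) = √(5 + F)
u(c, Y) = 1 (u(c, Y) = √(5 - 4) = √1 = 1)
u(O, J(3))² = 1² = 1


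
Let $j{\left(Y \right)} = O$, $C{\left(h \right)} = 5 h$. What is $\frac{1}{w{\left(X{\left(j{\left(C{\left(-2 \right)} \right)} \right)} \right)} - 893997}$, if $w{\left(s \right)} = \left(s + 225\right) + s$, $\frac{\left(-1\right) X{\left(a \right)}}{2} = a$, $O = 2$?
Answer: $- \frac{1}{893780} \approx -1.1188 \cdot 10^{-6}$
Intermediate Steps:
$j{\left(Y \right)} = 2$
$X{\left(a \right)} = - 2 a$
$w{\left(s \right)} = 225 + 2 s$ ($w{\left(s \right)} = \left(225 + s\right) + s = 225 + 2 s$)
$\frac{1}{w{\left(X{\left(j{\left(C{\left(-2 \right)} \right)} \right)} \right)} - 893997} = \frac{1}{\left(225 + 2 \left(\left(-2\right) 2\right)\right) - 893997} = \frac{1}{\left(225 + 2 \left(-4\right)\right) - 893997} = \frac{1}{\left(225 - 8\right) - 893997} = \frac{1}{217 - 893997} = \frac{1}{-893780} = - \frac{1}{893780}$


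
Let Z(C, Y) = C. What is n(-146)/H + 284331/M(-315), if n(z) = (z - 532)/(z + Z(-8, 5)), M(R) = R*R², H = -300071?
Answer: -313342679962/34389599446125 ≈ -0.0091116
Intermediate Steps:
M(R) = R³
n(z) = (-532 + z)/(-8 + z) (n(z) = (z - 532)/(z - 8) = (-532 + z)/(-8 + z))
n(-146)/H + 284331/M(-315) = ((-532 - 146)/(-8 - 146))/(-300071) + 284331/((-315)³) = (-678/(-154))*(-1/300071) + 284331/(-31255875) = -1/154*(-678)*(-1/300071) + 284331*(-1/31255875) = (339/77)*(-1/300071) - 94777/10418625 = -339/23105467 - 94777/10418625 = -313342679962/34389599446125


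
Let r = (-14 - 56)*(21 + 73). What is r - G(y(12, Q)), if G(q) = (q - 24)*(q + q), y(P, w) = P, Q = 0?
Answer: -6292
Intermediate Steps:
G(q) = 2*q*(-24 + q) (G(q) = (-24 + q)*(2*q) = 2*q*(-24 + q))
r = -6580 (r = -70*94 = -6580)
r - G(y(12, Q)) = -6580 - 2*12*(-24 + 12) = -6580 - 2*12*(-12) = -6580 - 1*(-288) = -6580 + 288 = -6292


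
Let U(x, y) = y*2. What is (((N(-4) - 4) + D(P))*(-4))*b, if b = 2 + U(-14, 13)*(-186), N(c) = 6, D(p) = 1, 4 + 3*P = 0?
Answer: 58008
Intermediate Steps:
P = -4/3 (P = -4/3 + (⅓)*0 = -4/3 + 0 = -4/3 ≈ -1.3333)
U(x, y) = 2*y
b = -4834 (b = 2 + (2*13)*(-186) = 2 + 26*(-186) = 2 - 4836 = -4834)
(((N(-4) - 4) + D(P))*(-4))*b = (((6 - 4) + 1)*(-4))*(-4834) = ((2 + 1)*(-4))*(-4834) = (3*(-4))*(-4834) = -12*(-4834) = 58008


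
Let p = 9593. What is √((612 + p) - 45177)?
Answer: 2*I*√8743 ≈ 187.01*I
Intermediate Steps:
√((612 + p) - 45177) = √((612 + 9593) - 45177) = √(10205 - 45177) = √(-34972) = 2*I*√8743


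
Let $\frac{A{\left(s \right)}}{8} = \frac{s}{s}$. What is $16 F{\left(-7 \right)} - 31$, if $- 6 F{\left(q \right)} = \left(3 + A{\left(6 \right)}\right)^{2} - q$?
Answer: $- \frac{1117}{3} \approx -372.33$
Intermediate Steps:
$A{\left(s \right)} = 8$ ($A{\left(s \right)} = 8 \frac{s}{s} = 8 \cdot 1 = 8$)
$F{\left(q \right)} = - \frac{121}{6} + \frac{q}{6}$ ($F{\left(q \right)} = - \frac{\left(3 + 8\right)^{2} - q}{6} = - \frac{11^{2} - q}{6} = - \frac{121 - q}{6} = - \frac{121}{6} + \frac{q}{6}$)
$16 F{\left(-7 \right)} - 31 = 16 \left(- \frac{121}{6} + \frac{1}{6} \left(-7\right)\right) - 31 = 16 \left(- \frac{121}{6} - \frac{7}{6}\right) - 31 = 16 \left(- \frac{64}{3}\right) - 31 = - \frac{1024}{3} - 31 = - \frac{1117}{3}$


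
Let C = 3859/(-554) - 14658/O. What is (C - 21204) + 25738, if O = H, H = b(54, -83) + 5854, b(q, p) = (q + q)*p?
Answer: 3903964501/861470 ≈ 4531.8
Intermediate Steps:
b(q, p) = 2*p*q (b(q, p) = (2*q)*p = 2*p*q)
H = -3110 (H = 2*(-83)*54 + 5854 = -8964 + 5854 = -3110)
O = -3110
C = -1940479/861470 (C = 3859/(-554) - 14658/(-3110) = 3859*(-1/554) - 14658*(-1/3110) = -3859/554 + 7329/1555 = -1940479/861470 ≈ -2.2525)
(C - 21204) + 25738 = (-1940479/861470 - 21204) + 25738 = -18268550359/861470 + 25738 = 3903964501/861470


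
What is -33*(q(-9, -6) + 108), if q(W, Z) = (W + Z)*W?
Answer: -8019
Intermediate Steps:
q(W, Z) = W*(W + Z)
-33*(q(-9, -6) + 108) = -33*(-9*(-9 - 6) + 108) = -33*(-9*(-15) + 108) = -33*(135 + 108) = -33*243 = -8019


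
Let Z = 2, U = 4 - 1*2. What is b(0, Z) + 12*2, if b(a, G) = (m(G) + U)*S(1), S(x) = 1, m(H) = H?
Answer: 28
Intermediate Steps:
U = 2 (U = 4 - 2 = 2)
b(a, G) = 2 + G (b(a, G) = (G + 2)*1 = (2 + G)*1 = 2 + G)
b(0, Z) + 12*2 = (2 + 2) + 12*2 = 4 + 24 = 28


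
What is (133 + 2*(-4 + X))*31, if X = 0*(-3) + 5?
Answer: 4185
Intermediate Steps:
X = 5 (X = 0 + 5 = 5)
(133 + 2*(-4 + X))*31 = (133 + 2*(-4 + 5))*31 = (133 + 2*1)*31 = (133 + 2)*31 = 135*31 = 4185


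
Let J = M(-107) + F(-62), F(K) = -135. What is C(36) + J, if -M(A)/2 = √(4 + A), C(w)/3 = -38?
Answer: -249 - 2*I*√103 ≈ -249.0 - 20.298*I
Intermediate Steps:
C(w) = -114 (C(w) = 3*(-38) = -114)
M(A) = -2*√(4 + A)
J = -135 - 2*I*√103 (J = -2*√(4 - 107) - 135 = -2*I*√103 - 135 = -135 - 2*I*√103 ≈ -135.0 - 20.298*I)
C(36) + J = -114 + (-135 - 2*I*√103) = -249 - 2*I*√103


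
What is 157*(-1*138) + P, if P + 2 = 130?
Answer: -21538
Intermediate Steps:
P = 128 (P = -2 + 130 = 128)
157*(-1*138) + P = 157*(-1*138) + 128 = 157*(-138) + 128 = -21666 + 128 = -21538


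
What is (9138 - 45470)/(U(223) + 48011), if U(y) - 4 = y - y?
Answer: -36332/48015 ≈ -0.75668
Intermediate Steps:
U(y) = 4 (U(y) = 4 + (y - y) = 4 + 0 = 4)
(9138 - 45470)/(U(223) + 48011) = (9138 - 45470)/(4 + 48011) = -36332/48015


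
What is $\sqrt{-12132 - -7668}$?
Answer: $12 i \sqrt{31} \approx 66.813 i$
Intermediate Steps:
$\sqrt{-12132 - -7668} = \sqrt{-12132 + \left(-5890 + 13558\right)} = \sqrt{-12132 + 7668} = \sqrt{-4464} = 12 i \sqrt{31}$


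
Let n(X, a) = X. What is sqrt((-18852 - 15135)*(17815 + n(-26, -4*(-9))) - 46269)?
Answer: 2*I*sqrt(151160253) ≈ 24589.0*I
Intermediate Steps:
sqrt((-18852 - 15135)*(17815 + n(-26, -4*(-9))) - 46269) = sqrt((-18852 - 15135)*(17815 - 26) - 46269) = sqrt(-33987*17789 - 46269) = sqrt(-604594743 - 46269) = sqrt(-604641012) = 2*I*sqrt(151160253)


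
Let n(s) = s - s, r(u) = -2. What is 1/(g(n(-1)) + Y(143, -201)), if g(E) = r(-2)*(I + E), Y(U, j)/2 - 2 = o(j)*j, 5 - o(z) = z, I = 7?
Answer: -1/82822 ≈ -1.2074e-5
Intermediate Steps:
o(z) = 5 - z
n(s) = 0
Y(U, j) = 4 + 2*j*(5 - j) (Y(U, j) = 4 + 2*((5 - j)*j) = 4 + 2*(j*(5 - j)) = 4 + 2*j*(5 - j))
g(E) = -14 - 2*E (g(E) = -2*(7 + E) = -14 - 2*E)
1/(g(n(-1)) + Y(143, -201)) = 1/((-14 - 2*0) + (4 - 2*(-201)*(-5 - 201))) = 1/((-14 + 0) + (4 - 2*(-201)*(-206))) = 1/(-14 + (4 - 82812)) = 1/(-14 - 82808) = 1/(-82822) = -1/82822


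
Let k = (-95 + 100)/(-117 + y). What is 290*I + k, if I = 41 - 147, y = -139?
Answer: -7869445/256 ≈ -30740.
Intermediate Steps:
I = -106
k = -5/256 (k = (-95 + 100)/(-117 - 139) = 5/(-256) = 5*(-1/256) = -5/256 ≈ -0.019531)
290*I + k = 290*(-106) - 5/256 = -30740 - 5/256 = -7869445/256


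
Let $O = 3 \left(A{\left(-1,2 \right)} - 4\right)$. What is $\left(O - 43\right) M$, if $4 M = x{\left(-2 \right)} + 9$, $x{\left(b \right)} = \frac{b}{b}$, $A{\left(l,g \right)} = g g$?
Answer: $- \frac{215}{2} \approx -107.5$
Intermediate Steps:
$A{\left(l,g \right)} = g^{2}$
$x{\left(b \right)} = 1$
$O = 0$ ($O = 3 \left(2^{2} - 4\right) = 3 \left(4 - 4\right) = 3 \cdot 0 = 0$)
$M = \frac{5}{2}$ ($M = \frac{1 + 9}{4} = \frac{1}{4} \cdot 10 = \frac{5}{2} \approx 2.5$)
$\left(O - 43\right) M = \left(0 - 43\right) \frac{5}{2} = \left(-43\right) \frac{5}{2} = - \frac{215}{2}$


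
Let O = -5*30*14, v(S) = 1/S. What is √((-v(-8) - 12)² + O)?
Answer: 5*I*√5015/8 ≈ 44.26*I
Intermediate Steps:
O = -2100 (O = -150*14 = -2100)
√((-v(-8) - 12)² + O) = √((-1/(-8) - 12)² - 2100) = √((-1*(-⅛) - 12)² - 2100) = √((⅛ - 12)² - 2100) = √((-95/8)² - 2100) = √(9025/64 - 2100) = √(-125375/64) = 5*I*√5015/8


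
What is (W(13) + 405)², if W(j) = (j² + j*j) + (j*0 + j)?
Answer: 571536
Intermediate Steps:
W(j) = j + 2*j² (W(j) = (j² + j²) + (0 + j) = 2*j² + j = j + 2*j²)
(W(13) + 405)² = (13*(1 + 2*13) + 405)² = (13*(1 + 26) + 405)² = (13*27 + 405)² = (351 + 405)² = 756² = 571536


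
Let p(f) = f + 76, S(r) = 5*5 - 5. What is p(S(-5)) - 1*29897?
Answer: -29801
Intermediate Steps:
S(r) = 20 (S(r) = 25 - 5 = 20)
p(f) = 76 + f
p(S(-5)) - 1*29897 = (76 + 20) - 1*29897 = 96 - 29897 = -29801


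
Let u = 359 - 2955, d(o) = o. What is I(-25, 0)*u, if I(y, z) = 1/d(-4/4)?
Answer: 2596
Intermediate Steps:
I(y, z) = -1 (I(y, z) = 1/(-4/4) = 1/(-4*¼) = 1/(-1) = -1)
u = -2596
I(-25, 0)*u = -1*(-2596) = 2596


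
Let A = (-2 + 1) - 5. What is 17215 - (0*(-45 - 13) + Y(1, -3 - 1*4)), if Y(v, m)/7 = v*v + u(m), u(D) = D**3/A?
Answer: 100847/6 ≈ 16808.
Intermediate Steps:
A = -6 (A = -1 - 5 = -6)
u(D) = -D**3/6 (u(D) = D**3/(-6) = D**3*(-1/6) = -D**3/6)
Y(v, m) = 7*v**2 - 7*m**3/6 (Y(v, m) = 7*(v*v - m**3/6) = 7*(v**2 - m**3/6) = 7*v**2 - 7*m**3/6)
17215 - (0*(-45 - 13) + Y(1, -3 - 1*4)) = 17215 - (0*(-45 - 13) + (7*1**2 - 7*(-3 - 1*4)**3/6)) = 17215 - (0*(-58) + (7*1 - 7*(-3 - 4)**3/6)) = 17215 - (0 + (7 - 7/6*(-7)**3)) = 17215 - (0 + (7 - 7/6*(-343))) = 17215 - (0 + (7 + 2401/6)) = 17215 - (0 + 2443/6) = 17215 - 1*2443/6 = 17215 - 2443/6 = 100847/6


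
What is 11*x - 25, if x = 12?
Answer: 107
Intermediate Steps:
11*x - 25 = 11*12 - 25 = 132 - 25 = 107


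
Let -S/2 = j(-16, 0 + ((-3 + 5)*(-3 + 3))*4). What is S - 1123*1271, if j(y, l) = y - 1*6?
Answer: -1427289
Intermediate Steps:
j(y, l) = -6 + y (j(y, l) = y - 6 = -6 + y)
S = 44 (S = -2*(-6 - 16) = -2*(-22) = 44)
S - 1123*1271 = 44 - 1123*1271 = 44 - 1427333 = -1427289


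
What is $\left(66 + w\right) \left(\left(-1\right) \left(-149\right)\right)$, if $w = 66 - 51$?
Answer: $12069$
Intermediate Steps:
$w = 15$ ($w = 66 - 51 = 15$)
$\left(66 + w\right) \left(\left(-1\right) \left(-149\right)\right) = \left(66 + 15\right) \left(\left(-1\right) \left(-149\right)\right) = 81 \cdot 149 = 12069$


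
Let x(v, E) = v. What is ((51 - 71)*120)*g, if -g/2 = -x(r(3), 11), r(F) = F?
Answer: -14400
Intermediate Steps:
g = 6 (g = -(-2)*3 = -2*(-3) = 6)
((51 - 71)*120)*g = ((51 - 71)*120)*6 = -20*120*6 = -2400*6 = -14400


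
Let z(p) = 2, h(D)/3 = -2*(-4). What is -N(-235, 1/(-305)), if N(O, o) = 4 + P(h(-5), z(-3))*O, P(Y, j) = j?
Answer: 466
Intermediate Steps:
h(D) = 24 (h(D) = 3*(-2*(-4)) = 3*8 = 24)
N(O, o) = 4 + 2*O
-N(-235, 1/(-305)) = -(4 + 2*(-235)) = -(4 - 470) = -1*(-466) = 466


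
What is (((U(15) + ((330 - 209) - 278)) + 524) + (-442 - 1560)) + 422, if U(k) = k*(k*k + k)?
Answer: 2387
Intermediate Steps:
U(k) = k*(k + k²) (U(k) = k*(k² + k) = k*(k + k²))
(((U(15) + ((330 - 209) - 278)) + 524) + (-442 - 1560)) + 422 = (((15²*(1 + 15) + ((330 - 209) - 278)) + 524) + (-442 - 1560)) + 422 = (((225*16 + (121 - 278)) + 524) - 2002) + 422 = (((3600 - 157) + 524) - 2002) + 422 = ((3443 + 524) - 2002) + 422 = (3967 - 2002) + 422 = 1965 + 422 = 2387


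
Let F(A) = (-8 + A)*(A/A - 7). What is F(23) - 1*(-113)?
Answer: 23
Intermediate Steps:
F(A) = 48 - 6*A (F(A) = (-8 + A)*(1 - 7) = (-8 + A)*(-6) = 48 - 6*A)
F(23) - 1*(-113) = (48 - 6*23) - 1*(-113) = (48 - 138) + 113 = -90 + 113 = 23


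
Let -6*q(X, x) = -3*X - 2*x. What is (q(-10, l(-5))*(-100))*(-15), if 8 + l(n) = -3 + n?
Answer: -15500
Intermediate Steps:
l(n) = -11 + n (l(n) = -8 + (-3 + n) = -11 + n)
q(X, x) = X/2 + x/3 (q(X, x) = -(-3*X - 2*x)/6 = X/2 + x/3)
(q(-10, l(-5))*(-100))*(-15) = (((½)*(-10) + (-11 - 5)/3)*(-100))*(-15) = ((-5 + (⅓)*(-16))*(-100))*(-15) = ((-5 - 16/3)*(-100))*(-15) = -31/3*(-100)*(-15) = (3100/3)*(-15) = -15500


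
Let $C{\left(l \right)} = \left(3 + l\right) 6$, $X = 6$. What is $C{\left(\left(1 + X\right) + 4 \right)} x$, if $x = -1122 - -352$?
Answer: $-64680$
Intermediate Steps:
$C{\left(l \right)} = 18 + 6 l$
$x = -770$ ($x = -1122 + 352 = -770$)
$C{\left(\left(1 + X\right) + 4 \right)} x = \left(18 + 6 \left(\left(1 + 6\right) + 4\right)\right) \left(-770\right) = \left(18 + 6 \left(7 + 4\right)\right) \left(-770\right) = \left(18 + 6 \cdot 11\right) \left(-770\right) = \left(18 + 66\right) \left(-770\right) = 84 \left(-770\right) = -64680$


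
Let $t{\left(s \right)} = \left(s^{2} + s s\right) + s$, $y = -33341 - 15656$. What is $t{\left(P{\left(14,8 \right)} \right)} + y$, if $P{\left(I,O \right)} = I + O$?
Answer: $-48007$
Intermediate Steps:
$y = -48997$ ($y = -33341 - 15656 = -48997$)
$t{\left(s \right)} = s + 2 s^{2}$ ($t{\left(s \right)} = \left(s^{2} + s^{2}\right) + s = 2 s^{2} + s = s + 2 s^{2}$)
$t{\left(P{\left(14,8 \right)} \right)} + y = \left(14 + 8\right) \left(1 + 2 \left(14 + 8\right)\right) - 48997 = 22 \left(1 + 2 \cdot 22\right) - 48997 = 22 \left(1 + 44\right) - 48997 = 22 \cdot 45 - 48997 = 990 - 48997 = -48007$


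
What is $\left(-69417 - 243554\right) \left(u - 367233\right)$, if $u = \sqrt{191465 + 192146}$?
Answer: $114933279243 - 312971 \sqrt{383611} \approx 1.1474 \cdot 10^{11}$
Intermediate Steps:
$u = \sqrt{383611} \approx 619.36$
$\left(-69417 - 243554\right) \left(u - 367233\right) = \left(-69417 - 243554\right) \left(\sqrt{383611} - 367233\right) = - 312971 \left(-367233 + \sqrt{383611}\right) = 114933279243 - 312971 \sqrt{383611}$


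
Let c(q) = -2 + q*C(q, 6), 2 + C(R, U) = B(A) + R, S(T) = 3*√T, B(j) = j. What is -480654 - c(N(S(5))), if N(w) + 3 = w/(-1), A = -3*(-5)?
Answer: -480667 + 21*√5 ≈ -4.8062e+5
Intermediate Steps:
A = 15
C(R, U) = 13 + R (C(R, U) = -2 + (15 + R) = 13 + R)
N(w) = -3 - w (N(w) = -3 + w/(-1) = -3 + w*(-1) = -3 - w)
c(q) = -2 + q*(13 + q)
-480654 - c(N(S(5))) = -480654 - (-2 + (-3 - 3*√5)*(13 + (-3 - 3*√5))) = -480654 - (-2 + (-3 - 3*√5)*(10 - 3*√5)) = -480654 + (2 - (-3 - 3*√5)*(10 - 3*√5)) = -480652 - (-3 - 3*√5)*(10 - 3*√5)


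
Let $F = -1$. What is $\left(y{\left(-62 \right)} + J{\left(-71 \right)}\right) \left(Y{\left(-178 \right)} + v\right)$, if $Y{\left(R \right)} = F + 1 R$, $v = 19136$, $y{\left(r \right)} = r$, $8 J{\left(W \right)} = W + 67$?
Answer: $- \frac{2369625}{2} \approx -1.1848 \cdot 10^{6}$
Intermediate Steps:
$J{\left(W \right)} = \frac{67}{8} + \frac{W}{8}$ ($J{\left(W \right)} = \frac{W + 67}{8} = \frac{67 + W}{8} = \frac{67}{8} + \frac{W}{8}$)
$Y{\left(R \right)} = -1 + R$ ($Y{\left(R \right)} = -1 + 1 R = -1 + R$)
$\left(y{\left(-62 \right)} + J{\left(-71 \right)}\right) \left(Y{\left(-178 \right)} + v\right) = \left(-62 + \left(\frac{67}{8} + \frac{1}{8} \left(-71\right)\right)\right) \left(\left(-1 - 178\right) + 19136\right) = \left(-62 + \left(\frac{67}{8} - \frac{71}{8}\right)\right) \left(-179 + 19136\right) = \left(-62 - \frac{1}{2}\right) 18957 = \left(- \frac{125}{2}\right) 18957 = - \frac{2369625}{2}$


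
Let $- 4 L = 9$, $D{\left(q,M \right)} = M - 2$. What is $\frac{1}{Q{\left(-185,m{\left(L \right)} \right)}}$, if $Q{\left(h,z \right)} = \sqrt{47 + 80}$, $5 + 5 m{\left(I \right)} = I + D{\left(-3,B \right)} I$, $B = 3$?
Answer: $\frac{\sqrt{127}}{127} \approx 0.088736$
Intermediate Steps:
$D{\left(q,M \right)} = -2 + M$
$L = - \frac{9}{4}$ ($L = \left(- \frac{1}{4}\right) 9 = - \frac{9}{4} \approx -2.25$)
$m{\left(I \right)} = -1 + \frac{2 I}{5}$ ($m{\left(I \right)} = -1 + \frac{I + \left(-2 + 3\right) I}{5} = -1 + \frac{I + 1 I}{5} = -1 + \frac{I + I}{5} = -1 + \frac{2 I}{5}$)
$Q{\left(h,z \right)} = \sqrt{127}$
$\frac{1}{Q{\left(-185,m{\left(L \right)} \right)}} = \frac{1}{\sqrt{127}} = \frac{\sqrt{127}}{127}$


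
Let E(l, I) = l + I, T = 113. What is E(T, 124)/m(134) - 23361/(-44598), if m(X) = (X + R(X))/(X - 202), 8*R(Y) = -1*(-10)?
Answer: -954109057/8042506 ≈ -118.63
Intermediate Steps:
R(Y) = 5/4 (R(Y) = (-1*(-10))/8 = (⅛)*10 = 5/4)
E(l, I) = I + l
m(X) = (5/4 + X)/(-202 + X) (m(X) = (X + 5/4)/(X - 202) = (5/4 + X)/(-202 + X))
E(T, 124)/m(134) - 23361/(-44598) = (124 + 113)/(((5/4 + 134)/(-202 + 134))) - 23361/(-44598) = 237/(((541/4)/(-68))) - 23361*(-1/44598) = 237/((-1/68*541/4)) + 7787/14866 = 237/(-541/272) + 7787/14866 = 237*(-272/541) + 7787/14866 = -64464/541 + 7787/14866 = -954109057/8042506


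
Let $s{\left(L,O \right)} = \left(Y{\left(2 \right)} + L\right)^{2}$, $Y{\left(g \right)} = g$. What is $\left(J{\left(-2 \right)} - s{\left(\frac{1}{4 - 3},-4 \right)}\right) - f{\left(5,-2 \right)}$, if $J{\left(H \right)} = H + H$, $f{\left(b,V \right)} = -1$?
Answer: $-12$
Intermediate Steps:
$s{\left(L,O \right)} = \left(2 + L\right)^{2}$
$J{\left(H \right)} = 2 H$
$\left(J{\left(-2 \right)} - s{\left(\frac{1}{4 - 3},-4 \right)}\right) - f{\left(5,-2 \right)} = \left(2 \left(-2\right) - \left(2 + \frac{1}{4 - 3}\right)^{2}\right) - -1 = \left(-4 - \left(2 + 1^{-1}\right)^{2}\right) + 1 = \left(-4 - \left(2 + 1\right)^{2}\right) + 1 = \left(-4 - 3^{2}\right) + 1 = \left(-4 - 9\right) + 1 = -13 + 1 = -12$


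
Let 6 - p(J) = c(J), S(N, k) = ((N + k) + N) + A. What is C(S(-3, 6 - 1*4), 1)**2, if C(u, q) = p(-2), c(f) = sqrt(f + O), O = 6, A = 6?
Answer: 16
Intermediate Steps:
c(f) = sqrt(6 + f) (c(f) = sqrt(f + 6) = sqrt(6 + f))
S(N, k) = 6 + k + 2*N (S(N, k) = ((N + k) + N) + 6 = (k + 2*N) + 6 = 6 + k + 2*N)
p(J) = 6 - sqrt(6 + J)
C(u, q) = 4 (C(u, q) = 6 - sqrt(6 - 2) = 6 - sqrt(4) = 6 - 1*2 = 6 - 2 = 4)
C(S(-3, 6 - 1*4), 1)**2 = 4**2 = 16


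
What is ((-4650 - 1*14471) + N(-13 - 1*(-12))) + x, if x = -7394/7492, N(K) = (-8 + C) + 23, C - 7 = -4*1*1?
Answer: -71563535/3746 ≈ -19104.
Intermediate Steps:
C = 3 (C = 7 - 4*1*1 = 7 - 4*1 = 7 - 4 = 3)
N(K) = 18 (N(K) = (-8 + 3) + 23 = -5 + 23 = 18)
x = -3697/3746 (x = -7394*1/7492 = -3697/3746 ≈ -0.98692)
((-4650 - 1*14471) + N(-13 - 1*(-12))) + x = ((-4650 - 1*14471) + 18) - 3697/3746 = ((-4650 - 14471) + 18) - 3697/3746 = (-19121 + 18) - 3697/3746 = -19103 - 3697/3746 = -71563535/3746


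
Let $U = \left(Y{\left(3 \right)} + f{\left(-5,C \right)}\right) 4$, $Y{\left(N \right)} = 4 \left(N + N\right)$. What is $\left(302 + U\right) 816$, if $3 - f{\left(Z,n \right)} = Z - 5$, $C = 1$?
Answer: $367200$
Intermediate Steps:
$f{\left(Z,n \right)} = 8 - Z$ ($f{\left(Z,n \right)} = 3 - \left(Z - 5\right) = 3 - \left(-5 + Z\right) = 8 - Z$)
$Y{\left(N \right)} = 8 N$ ($Y{\left(N \right)} = 4 \cdot 2 N = 8 N$)
$U = 148$ ($U = \left(8 \cdot 3 + \left(8 - -5\right)\right) 4 = \left(24 + \left(8 + 5\right)\right) 4 = \left(24 + 13\right) 4 = 37 \cdot 4 = 148$)
$\left(302 + U\right) 816 = \left(302 + 148\right) 816 = 450 \cdot 816 = 367200$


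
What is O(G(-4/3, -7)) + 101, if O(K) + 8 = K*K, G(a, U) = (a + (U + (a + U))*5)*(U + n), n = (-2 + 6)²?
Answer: 492897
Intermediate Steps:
n = 16 (n = 4² = 16)
G(a, U) = (16 + U)*(6*a + 10*U) (G(a, U) = (a + (U + (a + U))*5)*(U + 16) = (a + (U + (U + a))*5)*(16 + U) = (a + (a + 2*U)*5)*(16 + U) = (a + (5*a + 10*U))*(16 + U) = (6*a + 10*U)*(16 + U) = (16 + U)*(6*a + 10*U))
O(K) = -8 + K² (O(K) = -8 + K*K = -8 + K²)
O(G(-4/3, -7)) + 101 = (-8 + (10*(-7)² + 96*(-4/3) + 160*(-7) + 6*(-7)*(-4/3))²) + 101 = (-8 + (10*49 + 96*(-4*⅓) - 1120 + 6*(-7)*(-4*⅓))²) + 101 = (-8 + (490 + 96*(-4/3) - 1120 + 6*(-7)*(-4/3))²) + 101 = (-8 + (490 - 128 - 1120 + 56)²) + 101 = (-8 + (-702)²) + 101 = (-8 + 492804) + 101 = 492796 + 101 = 492897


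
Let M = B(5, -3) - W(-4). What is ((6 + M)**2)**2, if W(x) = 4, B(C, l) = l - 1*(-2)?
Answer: 1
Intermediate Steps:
B(C, l) = 2 + l (B(C, l) = l + 2 = 2 + l)
M = -5 (M = (2 - 3) - 1*4 = -1 - 4 = -5)
((6 + M)**2)**2 = ((6 - 5)**2)**2 = (1**2)**2 = 1**2 = 1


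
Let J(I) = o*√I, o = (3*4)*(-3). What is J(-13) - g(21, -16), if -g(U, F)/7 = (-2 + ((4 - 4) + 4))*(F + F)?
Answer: -448 - 36*I*√13 ≈ -448.0 - 129.8*I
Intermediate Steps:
o = -36 (o = 12*(-3) = -36)
J(I) = -36*√I
g(U, F) = -28*F (g(U, F) = -7*(-2 + ((4 - 4) + 4))*(F + F) = -7*(-2 + (0 + 4))*2*F = -7*(-2 + 4)*2*F = -14*2*F = -28*F)
J(-13) - g(21, -16) = -36*I*√13 - (-28)*(-16) = -36*I*√13 - 1*448 = -36*I*√13 - 448 = -448 - 36*I*√13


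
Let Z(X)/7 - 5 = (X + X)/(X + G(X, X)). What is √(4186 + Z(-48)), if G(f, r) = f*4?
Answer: 7*√2155/5 ≈ 64.991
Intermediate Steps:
G(f, r) = 4*f
Z(X) = 189/5 (Z(X) = 35 + 7*((X + X)/(X + 4*X)) = 35 + 7*((2*X)/((5*X))) = 35 + 7*((2*X)*(1/(5*X))) = 35 + 7*(⅖) = 35 + 14/5 = 189/5)
√(4186 + Z(-48)) = √(4186 + 189/5) = √(21119/5) = 7*√2155/5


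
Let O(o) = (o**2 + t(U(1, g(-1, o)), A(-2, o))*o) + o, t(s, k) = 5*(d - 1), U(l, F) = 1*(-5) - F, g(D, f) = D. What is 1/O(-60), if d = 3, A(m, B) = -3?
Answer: 1/2940 ≈ 0.00034014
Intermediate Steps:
U(l, F) = -5 - F
t(s, k) = 10 (t(s, k) = 5*(3 - 1) = 5*2 = 10)
O(o) = o**2 + 11*o (O(o) = (o**2 + 10*o) + o = o**2 + 11*o)
1/O(-60) = 1/(-60*(11 - 60)) = 1/(-60*(-49)) = 1/2940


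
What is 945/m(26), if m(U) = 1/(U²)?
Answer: 638820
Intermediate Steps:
m(U) = U⁻²
945/m(26) = 945/(26⁻²) = 945/(1/676) = 945*676 = 638820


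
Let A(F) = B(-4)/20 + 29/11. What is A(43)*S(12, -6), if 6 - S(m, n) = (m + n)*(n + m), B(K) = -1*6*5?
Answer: -375/11 ≈ -34.091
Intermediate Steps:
B(K) = -30 (B(K) = -6*5 = -30)
S(m, n) = 6 - (m + n)**2 (S(m, n) = 6 - (m + n)*(n + m) = 6 - (m + n)*(m + n) = 6 - (m + n)**2)
A(F) = 25/22 (A(F) = -30/20 + 29/11 = -30*1/20 + 29*(1/11) = -3/2 + 29/11 = 25/22)
A(43)*S(12, -6) = 25*(6 - (12 - 6)**2)/22 = 25*(6 - 1*6**2)/22 = 25*(6 - 1*36)/22 = 25*(6 - 36)/22 = (25/22)*(-30) = -375/11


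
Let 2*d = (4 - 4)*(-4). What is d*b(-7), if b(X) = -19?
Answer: 0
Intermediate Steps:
d = 0 (d = ((4 - 4)*(-4))/2 = (0*(-4))/2 = (½)*0 = 0)
d*b(-7) = 0*(-19) = 0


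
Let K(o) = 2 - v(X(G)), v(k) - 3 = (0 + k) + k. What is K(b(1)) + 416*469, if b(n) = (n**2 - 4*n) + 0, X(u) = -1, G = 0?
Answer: 195105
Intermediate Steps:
b(n) = n**2 - 4*n
v(k) = 3 + 2*k (v(k) = 3 + ((0 + k) + k) = 3 + (k + k) = 3 + 2*k)
K(o) = 1 (K(o) = 2 - (3 + 2*(-1)) = 2 - (3 - 2) = 2 - 1*1 = 2 - 1 = 1)
K(b(1)) + 416*469 = 1 + 416*469 = 1 + 195104 = 195105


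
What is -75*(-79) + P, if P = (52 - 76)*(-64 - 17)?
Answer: 7869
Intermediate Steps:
P = 1944 (P = -24*(-81) = 1944)
-75*(-79) + P = -75*(-79) + 1944 = 5925 + 1944 = 7869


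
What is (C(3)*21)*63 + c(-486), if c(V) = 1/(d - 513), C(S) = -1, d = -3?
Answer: -682669/516 ≈ -1323.0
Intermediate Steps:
c(V) = -1/516 (c(V) = 1/(-3 - 513) = 1/(-516) = -1/516)
(C(3)*21)*63 + c(-486) = -1*21*63 - 1/516 = -21*63 - 1/516 = -1323 - 1/516 = -682669/516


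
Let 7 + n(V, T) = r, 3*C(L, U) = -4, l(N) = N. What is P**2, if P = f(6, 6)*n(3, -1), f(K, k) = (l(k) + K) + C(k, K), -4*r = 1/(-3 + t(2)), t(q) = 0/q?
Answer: 440896/81 ≈ 5443.2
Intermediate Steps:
C(L, U) = -4/3 (C(L, U) = (1/3)*(-4) = -4/3)
t(q) = 0
r = 1/12 (r = -1/(4*(-3 + 0)) = -1/4/(-3) = -1/4*(-1/3) = 1/12 ≈ 0.083333)
f(K, k) = -4/3 + K + k (f(K, k) = (k + K) - 4/3 = (K + k) - 4/3 = -4/3 + K + k)
n(V, T) = -83/12 (n(V, T) = -7 + 1/12 = -83/12)
P = -664/9 (P = (-4/3 + 6 + 6)*(-83/12) = (32/3)*(-83/12) = -664/9 ≈ -73.778)
P**2 = (-664/9)**2 = 440896/81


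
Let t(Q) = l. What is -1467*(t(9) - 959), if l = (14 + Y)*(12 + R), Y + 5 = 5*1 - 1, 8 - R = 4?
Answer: 1101717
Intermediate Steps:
R = 4 (R = 8 - 1*4 = 8 - 4 = 4)
Y = -1 (Y = -5 + (5*1 - 1) = -5 + (5 - 1) = -5 + 4 = -1)
l = 208 (l = (14 - 1)*(12 + 4) = 13*16 = 208)
t(Q) = 208
-1467*(t(9) - 959) = -1467*(208 - 959) = -1467*(-751) = 1101717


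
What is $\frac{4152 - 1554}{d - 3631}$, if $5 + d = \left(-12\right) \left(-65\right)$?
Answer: $- \frac{433}{476} \approx -0.90966$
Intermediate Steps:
$d = 775$ ($d = -5 - -780 = -5 + 780 = 775$)
$\frac{4152 - 1554}{d - 3631} = \frac{4152 - 1554}{775 - 3631} = \frac{2598}{-2856} = 2598 \left(- \frac{1}{2856}\right) = - \frac{433}{476}$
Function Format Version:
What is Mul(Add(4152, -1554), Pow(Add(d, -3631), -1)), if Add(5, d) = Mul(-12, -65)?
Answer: Rational(-433, 476) ≈ -0.90966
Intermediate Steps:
d = 775 (d = Add(-5, Mul(-12, -65)) = Add(-5, 780) = 775)
Mul(Add(4152, -1554), Pow(Add(d, -3631), -1)) = Mul(Add(4152, -1554), Pow(Add(775, -3631), -1)) = Mul(2598, Pow(-2856, -1)) = Mul(2598, Rational(-1, 2856)) = Rational(-433, 476)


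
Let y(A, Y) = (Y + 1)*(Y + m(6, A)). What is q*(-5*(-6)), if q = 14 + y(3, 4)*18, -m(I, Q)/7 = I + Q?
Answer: -158880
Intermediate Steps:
m(I, Q) = -7*I - 7*Q (m(I, Q) = -7*(I + Q) = -7*I - 7*Q)
y(A, Y) = (1 + Y)*(-42 + Y - 7*A) (y(A, Y) = (Y + 1)*(Y + (-7*6 - 7*A)) = (1 + Y)*(Y + (-42 - 7*A)) = (1 + Y)*(-42 + Y - 7*A))
q = -5296 (q = 14 + (-42 + 4 + 4² - 7*3 - 7*4*(6 + 3))*18 = 14 + (-42 + 4 + 16 - 21 - 7*4*9)*18 = 14 + (-42 + 4 + 16 - 21 - 252)*18 = 14 - 295*18 = 14 - 5310 = -5296)
q*(-5*(-6)) = -(-26480)*(-6) = -5296*30 = -158880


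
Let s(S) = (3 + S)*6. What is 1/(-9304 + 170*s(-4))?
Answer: -1/10324 ≈ -9.6862e-5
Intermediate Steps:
s(S) = 18 + 6*S
1/(-9304 + 170*s(-4)) = 1/(-9304 + 170*(18 + 6*(-4))) = 1/(-9304 + 170*(18 - 24)) = 1/(-9304 + 170*(-6)) = 1/(-9304 - 1020) = 1/(-10324) = -1/10324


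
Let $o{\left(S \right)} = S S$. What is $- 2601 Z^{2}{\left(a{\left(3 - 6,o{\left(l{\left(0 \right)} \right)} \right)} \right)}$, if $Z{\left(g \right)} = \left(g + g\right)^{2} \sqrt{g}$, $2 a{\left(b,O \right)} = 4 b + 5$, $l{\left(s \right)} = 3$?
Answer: $\frac{43715007}{2} \approx 2.1858 \cdot 10^{7}$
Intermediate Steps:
$o{\left(S \right)} = S^{2}$
$a{\left(b,O \right)} = \frac{5}{2} + 2 b$ ($a{\left(b,O \right)} = \frac{4 b + 5}{2} = \frac{5 + 4 b}{2} = \frac{5}{2} + 2 b$)
$Z{\left(g \right)} = 4 g^{\frac{5}{2}}$ ($Z{\left(g \right)} = \left(2 g\right)^{2} \sqrt{g} = 4 g^{2} \sqrt{g} = 4 g^{\frac{5}{2}}$)
$- 2601 Z^{2}{\left(a{\left(3 - 6,o{\left(l{\left(0 \right)} \right)} \right)} \right)} = - 2601 \left(4 \left(\frac{5}{2} + 2 \left(3 - 6\right)\right)^{\frac{5}{2}}\right)^{2} = - 2601 \left(4 \left(\frac{5}{2} + 2 \left(-3\right)\right)^{\frac{5}{2}}\right)^{2} = - 2601 \left(4 \left(\frac{5}{2} - 6\right)^{\frac{5}{2}}\right)^{2} = - 2601 \left(4 \left(- \frac{7}{2}\right)^{\frac{5}{2}}\right)^{2} = - 2601 \left(4 \frac{49 i \sqrt{14}}{8}\right)^{2} = - 2601 \left(\frac{49 i \sqrt{14}}{2}\right)^{2} = \left(-2601\right) \left(- \frac{16807}{2}\right) = \frac{43715007}{2}$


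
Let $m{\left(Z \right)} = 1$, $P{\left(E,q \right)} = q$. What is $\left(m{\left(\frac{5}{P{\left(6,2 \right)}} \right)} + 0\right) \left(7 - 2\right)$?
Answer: $5$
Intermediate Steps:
$\left(m{\left(\frac{5}{P{\left(6,2 \right)}} \right)} + 0\right) \left(7 - 2\right) = \left(1 + 0\right) \left(7 - 2\right) = 1 \cdot 5 = 5$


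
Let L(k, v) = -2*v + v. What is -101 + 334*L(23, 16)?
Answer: -5445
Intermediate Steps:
L(k, v) = -v
-101 + 334*L(23, 16) = -101 + 334*(-1*16) = -101 + 334*(-16) = -101 - 5344 = -5445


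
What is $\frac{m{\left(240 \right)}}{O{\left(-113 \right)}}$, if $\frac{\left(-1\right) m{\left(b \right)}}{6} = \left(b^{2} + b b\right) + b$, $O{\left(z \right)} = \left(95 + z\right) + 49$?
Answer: $- \frac{692640}{31} \approx -22343.0$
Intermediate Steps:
$O{\left(z \right)} = 144 + z$
$m{\left(b \right)} = - 12 b^{2} - 6 b$ ($m{\left(b \right)} = - 6 \left(\left(b^{2} + b b\right) + b\right) = - 6 \left(\left(b^{2} + b^{2}\right) + b\right) = - 6 \left(2 b^{2} + b\right) = - 6 \left(b + 2 b^{2}\right) = - 12 b^{2} - 6 b$)
$\frac{m{\left(240 \right)}}{O{\left(-113 \right)}} = \frac{\left(-6\right) 240 \left(1 + 2 \cdot 240\right)}{144 - 113} = \frac{\left(-6\right) 240 \left(1 + 480\right)}{31} = \left(-6\right) 240 \cdot 481 \cdot \frac{1}{31} = \left(-692640\right) \frac{1}{31} = - \frac{692640}{31}$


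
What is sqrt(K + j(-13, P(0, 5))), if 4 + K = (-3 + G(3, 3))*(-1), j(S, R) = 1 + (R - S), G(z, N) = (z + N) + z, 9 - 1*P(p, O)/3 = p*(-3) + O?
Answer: 4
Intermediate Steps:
P(p, O) = 27 - 3*O + 9*p (P(p, O) = 27 - 3*(p*(-3) + O) = 27 - 3*(-3*p + O) = 27 - 3*(O - 3*p) = 27 + (-3*O + 9*p) = 27 - 3*O + 9*p)
G(z, N) = N + 2*z (G(z, N) = (N + z) + z = N + 2*z)
j(S, R) = 1 + R - S
K = -10 (K = -4 + (-3 + (3 + 2*3))*(-1) = -4 + (-3 + (3 + 6))*(-1) = -4 + (-3 + 9)*(-1) = -4 + 6*(-1) = -4 - 6 = -10)
sqrt(K + j(-13, P(0, 5))) = sqrt(-10 + (1 + (27 - 3*5 + 9*0) - 1*(-13))) = sqrt(-10 + (1 + (27 - 15 + 0) + 13)) = sqrt(-10 + (1 + 12 + 13)) = sqrt(-10 + 26) = sqrt(16) = 4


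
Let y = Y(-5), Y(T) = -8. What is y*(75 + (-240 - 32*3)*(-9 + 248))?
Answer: 641832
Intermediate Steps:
y = -8
y*(75 + (-240 - 32*3)*(-9 + 248)) = -8*(75 + (-240 - 32*3)*(-9 + 248)) = -8*(75 + (-240 - 96)*239) = -8*(75 - 336*239) = -8*(75 - 80304) = -8*(-80229) = 641832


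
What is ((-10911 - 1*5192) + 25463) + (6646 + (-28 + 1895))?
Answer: 17873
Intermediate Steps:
((-10911 - 1*5192) + 25463) + (6646 + (-28 + 1895)) = ((-10911 - 5192) + 25463) + (6646 + 1867) = (-16103 + 25463) + 8513 = 9360 + 8513 = 17873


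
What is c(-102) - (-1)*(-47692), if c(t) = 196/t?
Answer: -2432390/51 ≈ -47694.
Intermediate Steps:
c(-102) - (-1)*(-47692) = 196/(-102) - (-1)*(-47692) = 196*(-1/102) - 1*47692 = -98/51 - 47692 = -2432390/51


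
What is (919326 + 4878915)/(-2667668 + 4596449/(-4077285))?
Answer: -23641081055685/10876847317829 ≈ -2.1735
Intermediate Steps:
(919326 + 4878915)/(-2667668 + 4596449/(-4077285)) = 5798241/(-2667668 + 4596449*(-1/4077285)) = 5798241/(-2667668 - 4596449/4077285) = 5798241/(-10876847317829/4077285) = 5798241*(-4077285/10876847317829) = -23641081055685/10876847317829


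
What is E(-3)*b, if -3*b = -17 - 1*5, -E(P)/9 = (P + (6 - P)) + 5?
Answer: -726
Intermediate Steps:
E(P) = -99 (E(P) = -9*((P + (6 - P)) + 5) = -9*(6 + 5) = -9*11 = -99)
b = 22/3 (b = -(-17 - 1*5)/3 = -(-17 - 5)/3 = -⅓*(-22) = 22/3 ≈ 7.3333)
E(-3)*b = -99*22/3 = -726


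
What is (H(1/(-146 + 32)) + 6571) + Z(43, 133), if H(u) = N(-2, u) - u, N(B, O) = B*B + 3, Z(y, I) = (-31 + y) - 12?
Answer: 749893/114 ≈ 6578.0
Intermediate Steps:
Z(y, I) = -43 + y
N(B, O) = 3 + B² (N(B, O) = B² + 3 = 3 + B²)
H(u) = 7 - u (H(u) = (3 + (-2)²) - u = (3 + 4) - u = 7 - u)
(H(1/(-146 + 32)) + 6571) + Z(43, 133) = ((7 - 1/(-146 + 32)) + 6571) + (-43 + 43) = ((7 - 1/(-114)) + 6571) + 0 = ((7 - 1*(-1/114)) + 6571) + 0 = ((7 + 1/114) + 6571) + 0 = (799/114 + 6571) + 0 = 749893/114 + 0 = 749893/114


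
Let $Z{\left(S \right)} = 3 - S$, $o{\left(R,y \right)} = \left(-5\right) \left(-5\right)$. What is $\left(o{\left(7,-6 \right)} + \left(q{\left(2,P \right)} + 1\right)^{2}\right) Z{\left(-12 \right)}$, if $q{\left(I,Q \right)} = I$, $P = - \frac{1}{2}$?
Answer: $510$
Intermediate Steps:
$P = - \frac{1}{2}$ ($P = \left(-1\right) \frac{1}{2} = - \frac{1}{2} \approx -0.5$)
$o{\left(R,y \right)} = 25$
$\left(o{\left(7,-6 \right)} + \left(q{\left(2,P \right)} + 1\right)^{2}\right) Z{\left(-12 \right)} = \left(25 + \left(2 + 1\right)^{2}\right) \left(3 - -12\right) = \left(25 + 3^{2}\right) \left(3 + 12\right) = \left(25 + 9\right) 15 = 34 \cdot 15 = 510$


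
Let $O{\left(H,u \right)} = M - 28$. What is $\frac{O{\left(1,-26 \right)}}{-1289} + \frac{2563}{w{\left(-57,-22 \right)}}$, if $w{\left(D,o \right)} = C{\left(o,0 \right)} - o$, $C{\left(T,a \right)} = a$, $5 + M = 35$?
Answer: $\frac{300333}{2578} \approx 116.5$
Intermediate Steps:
$M = 30$ ($M = -5 + 35 = 30$)
$w{\left(D,o \right)} = - o$ ($w{\left(D,o \right)} = 0 - o = - o$)
$O{\left(H,u \right)} = 2$ ($O{\left(H,u \right)} = 30 - 28 = 2$)
$\frac{O{\left(1,-26 \right)}}{-1289} + \frac{2563}{w{\left(-57,-22 \right)}} = \frac{2}{-1289} + \frac{2563}{\left(-1\right) \left(-22\right)} = 2 \left(- \frac{1}{1289}\right) + \frac{2563}{22} = - \frac{2}{1289} + 2563 \cdot \frac{1}{22} = - \frac{2}{1289} + \frac{233}{2} = \frac{300333}{2578}$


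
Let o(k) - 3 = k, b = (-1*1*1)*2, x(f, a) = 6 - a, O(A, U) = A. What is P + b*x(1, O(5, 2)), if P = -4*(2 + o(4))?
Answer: -38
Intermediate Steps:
b = -2 (b = -1*1*2 = -1*2 = -2)
o(k) = 3 + k
P = -36 (P = -4*(2 + (3 + 4)) = -4*(2 + 7) = -4*9 = -36)
P + b*x(1, O(5, 2)) = -36 - 2*(6 - 1*5) = -36 - 2*(6 - 5) = -36 - 2*1 = -36 - 2 = -38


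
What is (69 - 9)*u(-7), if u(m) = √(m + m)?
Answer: 60*I*√14 ≈ 224.5*I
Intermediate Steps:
u(m) = √2*√m (u(m) = √(2*m) = √2*√m)
(69 - 9)*u(-7) = (69 - 9)*(√2*√(-7)) = 60*(√2*(I*√7)) = 60*(I*√14) = 60*I*√14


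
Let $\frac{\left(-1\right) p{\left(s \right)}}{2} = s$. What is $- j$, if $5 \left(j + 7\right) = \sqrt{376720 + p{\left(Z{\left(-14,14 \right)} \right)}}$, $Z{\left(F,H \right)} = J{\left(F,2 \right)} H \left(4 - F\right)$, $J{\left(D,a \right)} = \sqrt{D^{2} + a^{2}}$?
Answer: $7 - \frac{4 \sqrt{23545 - 315 \sqrt{2}}}{5} \approx -114.59$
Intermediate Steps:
$Z{\left(F,H \right)} = H \sqrt{4 + F^{2}} \left(4 - F\right)$ ($Z{\left(F,H \right)} = \sqrt{F^{2} + 2^{2}} H \left(4 - F\right) = \sqrt{F^{2} + 4} H \left(4 - F\right) = \sqrt{4 + F^{2}} H \left(4 - F\right) = H \sqrt{4 + F^{2}} \left(4 - F\right)$)
$p{\left(s \right)} = - 2 s$
$j = -7 + \frac{\sqrt{376720 - 5040 \sqrt{2}}}{5}$ ($j = -7 + \frac{\sqrt{376720 - 2 \cdot 14 \sqrt{4 + \left(-14\right)^{2}} \left(4 - -14\right)}}{5} = -7 + \frac{\sqrt{376720 - 2 \cdot 14 \sqrt{4 + 196} \left(4 + 14\right)}}{5} = -7 + \frac{\sqrt{376720 - 2 \cdot 14 \sqrt{200} \cdot 18}}{5} = -7 + \frac{\sqrt{376720 - 2 \cdot 14 \cdot 10 \sqrt{2} \cdot 18}}{5} = -7 + \frac{\sqrt{376720 - 2 \cdot 2520 \sqrt{2}}}{5} = -7 + \frac{\sqrt{376720 - 5040 \sqrt{2}}}{5} \approx 114.59$)
$- j = - (-7 + \frac{4 \sqrt{23545 - 315 \sqrt{2}}}{5}) = 7 - \frac{4 \sqrt{23545 - 315 \sqrt{2}}}{5}$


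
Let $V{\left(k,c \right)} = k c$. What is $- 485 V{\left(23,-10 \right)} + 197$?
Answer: $111747$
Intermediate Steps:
$V{\left(k,c \right)} = c k$
$- 485 V{\left(23,-10 \right)} + 197 = - 485 \left(\left(-10\right) 23\right) + 197 = \left(-485\right) \left(-230\right) + 197 = 111550 + 197 = 111747$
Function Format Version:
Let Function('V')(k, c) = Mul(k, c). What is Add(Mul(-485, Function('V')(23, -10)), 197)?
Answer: 111747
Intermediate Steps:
Function('V')(k, c) = Mul(c, k)
Add(Mul(-485, Function('V')(23, -10)), 197) = Add(Mul(-485, Mul(-10, 23)), 197) = Add(Mul(-485, -230), 197) = Add(111550, 197) = 111747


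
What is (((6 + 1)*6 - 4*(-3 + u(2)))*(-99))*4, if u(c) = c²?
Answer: -15048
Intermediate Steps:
(((6 + 1)*6 - 4*(-3 + u(2)))*(-99))*4 = (((6 + 1)*6 - 4*(-3 + 2²))*(-99))*4 = ((7*6 - 4*(-3 + 4))*(-99))*4 = ((42 - 4*1)*(-99))*4 = ((42 - 4)*(-99))*4 = (38*(-99))*4 = -3762*4 = -15048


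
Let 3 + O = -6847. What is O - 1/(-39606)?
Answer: -271301099/39606 ≈ -6850.0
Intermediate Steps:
O = -6850 (O = -3 - 6847 = -6850)
O - 1/(-39606) = -6850 - 1/(-39606) = -6850 - 1*(-1/39606) = -6850 + 1/39606 = -271301099/39606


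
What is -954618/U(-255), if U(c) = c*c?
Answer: -18718/1275 ≈ -14.681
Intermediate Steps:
U(c) = c²
-954618/U(-255) = -954618/((-255)²) = -954618/65025 = -954618*1/65025 = -18718/1275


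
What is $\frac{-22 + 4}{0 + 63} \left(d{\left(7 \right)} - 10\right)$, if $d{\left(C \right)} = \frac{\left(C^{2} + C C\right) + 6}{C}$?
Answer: $- \frac{68}{49} \approx -1.3878$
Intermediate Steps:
$d{\left(C \right)} = \frac{6 + 2 C^{2}}{C}$ ($d{\left(C \right)} = \frac{\left(C^{2} + C^{2}\right) + 6}{C} = \frac{2 C^{2} + 6}{C} = \frac{6 + 2 C^{2}}{C}$)
$\frac{-22 + 4}{0 + 63} \left(d{\left(7 \right)} - 10\right) = \frac{-22 + 4}{0 + 63} \left(\left(2 \cdot 7 + \frac{6}{7}\right) - 10\right) = - \frac{18}{63} \left(\left(14 + 6 \cdot \frac{1}{7}\right) - 10\right) = \left(-18\right) \frac{1}{63} \left(\left(14 + \frac{6}{7}\right) - 10\right) = - \frac{2 \left(\frac{104}{7} - 10\right)}{7} = \left(- \frac{2}{7}\right) \frac{34}{7} = - \frac{68}{49}$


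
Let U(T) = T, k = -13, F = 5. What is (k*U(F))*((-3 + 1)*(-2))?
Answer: -260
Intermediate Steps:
(k*U(F))*((-3 + 1)*(-2)) = (-13*5)*((-3 + 1)*(-2)) = -(-130)*(-2) = -65*4 = -260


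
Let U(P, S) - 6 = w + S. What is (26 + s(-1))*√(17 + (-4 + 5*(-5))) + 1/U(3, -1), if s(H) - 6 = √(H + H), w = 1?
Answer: ⅙ - 2*√6 + 64*I*√3 ≈ -4.7323 + 110.85*I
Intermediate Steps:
s(H) = 6 + √2*√H (s(H) = 6 + √(H + H) = 6 + √(2*H) = 6 + √2*√H)
U(P, S) = 7 + S (U(P, S) = 6 + (1 + S) = 7 + S)
(26 + s(-1))*√(17 + (-4 + 5*(-5))) + 1/U(3, -1) = (26 + (6 + √2*√(-1)))*√(17 + (-4 + 5*(-5))) + 1/(7 - 1) = (26 + (6 + √2*I))*√(17 + (-4 - 25)) + 1/6 = (26 + (6 + I*√2))*√(17 - 29) + ⅙ = (32 + I*√2)*√(-12) + ⅙ = (32 + I*√2)*(2*I*√3) + ⅙ = 2*I*√3*(32 + I*√2) + ⅙ = ⅙ + 2*I*√3*(32 + I*√2)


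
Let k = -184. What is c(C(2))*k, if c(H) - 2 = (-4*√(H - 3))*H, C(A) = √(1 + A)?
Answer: -368 + 736*I*√(9 - 3*√3) ≈ -368.0 + 1435.5*I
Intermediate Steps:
c(H) = 2 - 4*H*√(-3 + H) (c(H) = 2 + (-4*√(H - 3))*H = 2 + (-4*√(-3 + H))*H = 2 - 4*H*√(-3 + H))
c(C(2))*k = (2 - 4*√(1 + 2)*√(-3 + √(1 + 2)))*(-184) = (2 - 4*√3*√(-3 + √3))*(-184) = -368 + 736*√3*√(-3 + √3)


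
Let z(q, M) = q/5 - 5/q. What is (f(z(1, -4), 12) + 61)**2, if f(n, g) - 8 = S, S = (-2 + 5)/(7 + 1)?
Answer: 308025/64 ≈ 4812.9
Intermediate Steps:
z(q, M) = -5/q + q/5 (z(q, M) = q*(1/5) - 5/q = q/5 - 5/q = -5/q + q/5)
S = 3/8 ≈ 0.37500
f(n, g) = 67/8 (f(n, g) = 8 + 3/8 = 67/8)
(f(z(1, -4), 12) + 61)**2 = (67/8 + 61)**2 = (555/8)**2 = 308025/64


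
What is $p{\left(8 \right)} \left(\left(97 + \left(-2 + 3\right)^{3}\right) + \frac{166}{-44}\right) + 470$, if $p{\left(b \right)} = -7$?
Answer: $- \frac{4171}{22} \approx -189.59$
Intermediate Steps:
$p{\left(8 \right)} \left(\left(97 + \left(-2 + 3\right)^{3}\right) + \frac{166}{-44}\right) + 470 = - 7 \left(\left(97 + \left(-2 + 3\right)^{3}\right) + \frac{166}{-44}\right) + 470 = - 7 \left(\left(97 + 1^{3}\right) + 166 \left(- \frac{1}{44}\right)\right) + 470 = - 7 \left(\left(97 + 1\right) - \frac{83}{22}\right) + 470 = - 7 \left(98 - \frac{83}{22}\right) + 470 = \left(-7\right) \frac{2073}{22} + 470 = - \frac{14511}{22} + 470 = - \frac{4171}{22}$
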